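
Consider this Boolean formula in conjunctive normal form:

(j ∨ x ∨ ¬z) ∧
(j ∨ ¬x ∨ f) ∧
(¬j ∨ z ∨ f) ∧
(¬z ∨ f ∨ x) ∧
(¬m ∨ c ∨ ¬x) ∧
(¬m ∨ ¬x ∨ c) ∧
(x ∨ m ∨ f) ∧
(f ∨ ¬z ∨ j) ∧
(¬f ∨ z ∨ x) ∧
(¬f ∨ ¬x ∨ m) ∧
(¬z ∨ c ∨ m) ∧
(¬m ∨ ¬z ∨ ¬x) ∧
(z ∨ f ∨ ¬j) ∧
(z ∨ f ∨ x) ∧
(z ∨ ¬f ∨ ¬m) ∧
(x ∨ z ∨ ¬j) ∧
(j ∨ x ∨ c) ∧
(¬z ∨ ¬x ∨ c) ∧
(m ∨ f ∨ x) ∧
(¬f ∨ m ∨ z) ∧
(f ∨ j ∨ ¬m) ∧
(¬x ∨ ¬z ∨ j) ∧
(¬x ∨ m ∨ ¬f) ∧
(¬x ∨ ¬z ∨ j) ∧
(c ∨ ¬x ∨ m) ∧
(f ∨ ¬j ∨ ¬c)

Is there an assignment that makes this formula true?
Yes

Yes, the formula is satisfiable.

One satisfying assignment is: x=False, z=True, c=True, m=False, f=True, j=True

Verification: With this assignment, all 26 clauses evaluate to true.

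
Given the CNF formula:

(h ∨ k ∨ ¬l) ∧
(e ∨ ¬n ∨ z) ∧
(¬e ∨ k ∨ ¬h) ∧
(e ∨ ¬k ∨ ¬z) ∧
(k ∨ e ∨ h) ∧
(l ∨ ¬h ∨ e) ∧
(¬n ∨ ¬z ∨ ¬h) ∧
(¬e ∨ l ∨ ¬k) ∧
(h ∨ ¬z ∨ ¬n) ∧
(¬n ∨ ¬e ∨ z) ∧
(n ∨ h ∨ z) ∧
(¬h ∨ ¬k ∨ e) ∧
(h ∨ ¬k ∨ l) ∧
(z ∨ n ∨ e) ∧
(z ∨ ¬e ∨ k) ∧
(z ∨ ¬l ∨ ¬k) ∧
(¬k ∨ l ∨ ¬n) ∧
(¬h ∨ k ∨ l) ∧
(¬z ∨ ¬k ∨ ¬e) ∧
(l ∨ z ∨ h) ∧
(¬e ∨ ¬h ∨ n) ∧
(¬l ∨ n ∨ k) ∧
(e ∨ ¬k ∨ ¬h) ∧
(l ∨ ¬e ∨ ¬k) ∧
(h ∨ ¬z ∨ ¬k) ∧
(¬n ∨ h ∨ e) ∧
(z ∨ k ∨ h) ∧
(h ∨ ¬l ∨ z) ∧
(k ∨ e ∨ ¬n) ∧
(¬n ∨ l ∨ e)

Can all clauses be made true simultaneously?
Yes

Yes, the formula is satisfiable.

One satisfying assignment is: n=False, z=True, l=False, e=True, k=False, h=False

Verification: With this assignment, all 30 clauses evaluate to true.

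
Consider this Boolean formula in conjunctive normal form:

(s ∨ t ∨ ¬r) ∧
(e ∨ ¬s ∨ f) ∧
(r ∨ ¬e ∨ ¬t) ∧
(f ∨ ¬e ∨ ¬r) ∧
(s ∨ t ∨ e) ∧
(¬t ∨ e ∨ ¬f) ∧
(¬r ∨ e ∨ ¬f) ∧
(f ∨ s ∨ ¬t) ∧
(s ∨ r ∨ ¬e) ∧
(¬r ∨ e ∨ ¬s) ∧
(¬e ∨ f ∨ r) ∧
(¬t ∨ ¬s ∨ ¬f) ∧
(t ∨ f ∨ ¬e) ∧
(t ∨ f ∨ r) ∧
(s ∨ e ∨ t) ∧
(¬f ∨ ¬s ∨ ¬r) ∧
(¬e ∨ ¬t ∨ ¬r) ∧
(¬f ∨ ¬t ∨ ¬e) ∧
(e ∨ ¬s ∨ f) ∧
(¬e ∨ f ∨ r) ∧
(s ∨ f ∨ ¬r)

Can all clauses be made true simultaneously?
Yes

Yes, the formula is satisfiable.

One satisfying assignment is: r=False, t=False, f=True, e=False, s=True

Verification: With this assignment, all 21 clauses evaluate to true.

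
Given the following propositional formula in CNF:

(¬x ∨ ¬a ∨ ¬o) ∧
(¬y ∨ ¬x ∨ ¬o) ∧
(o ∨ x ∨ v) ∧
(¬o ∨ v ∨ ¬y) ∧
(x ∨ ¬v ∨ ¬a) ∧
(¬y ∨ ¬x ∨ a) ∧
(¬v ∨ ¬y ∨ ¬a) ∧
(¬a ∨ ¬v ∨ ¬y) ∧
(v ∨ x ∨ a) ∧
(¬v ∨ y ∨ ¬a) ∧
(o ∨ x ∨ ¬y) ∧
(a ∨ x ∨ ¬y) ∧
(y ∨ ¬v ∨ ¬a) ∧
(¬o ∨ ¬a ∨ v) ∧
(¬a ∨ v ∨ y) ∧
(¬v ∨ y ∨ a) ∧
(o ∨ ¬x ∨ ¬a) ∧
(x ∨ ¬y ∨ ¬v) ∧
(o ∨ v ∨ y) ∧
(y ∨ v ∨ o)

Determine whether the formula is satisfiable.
Yes

Yes, the formula is satisfiable.

One satisfying assignment is: y=False, v=False, o=True, x=True, a=False

Verification: With this assignment, all 20 clauses evaluate to true.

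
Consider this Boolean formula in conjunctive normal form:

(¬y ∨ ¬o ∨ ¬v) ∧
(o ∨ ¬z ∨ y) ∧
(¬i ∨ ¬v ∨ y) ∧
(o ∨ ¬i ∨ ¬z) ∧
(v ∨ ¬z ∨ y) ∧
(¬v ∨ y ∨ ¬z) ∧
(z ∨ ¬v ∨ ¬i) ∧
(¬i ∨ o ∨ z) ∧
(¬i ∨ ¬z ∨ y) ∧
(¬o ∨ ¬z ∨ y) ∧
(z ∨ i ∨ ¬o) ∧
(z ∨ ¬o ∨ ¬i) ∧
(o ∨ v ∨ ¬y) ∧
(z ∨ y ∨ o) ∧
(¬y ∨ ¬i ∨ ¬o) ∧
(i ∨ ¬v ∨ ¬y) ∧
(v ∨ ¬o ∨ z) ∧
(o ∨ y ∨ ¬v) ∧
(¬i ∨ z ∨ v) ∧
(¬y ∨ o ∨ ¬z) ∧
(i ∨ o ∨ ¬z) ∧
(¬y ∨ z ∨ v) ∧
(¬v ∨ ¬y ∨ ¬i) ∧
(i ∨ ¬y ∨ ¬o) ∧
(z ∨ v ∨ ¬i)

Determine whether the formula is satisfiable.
No

No, the formula is not satisfiable.

No assignment of truth values to the variables can make all 25 clauses true simultaneously.

The formula is UNSAT (unsatisfiable).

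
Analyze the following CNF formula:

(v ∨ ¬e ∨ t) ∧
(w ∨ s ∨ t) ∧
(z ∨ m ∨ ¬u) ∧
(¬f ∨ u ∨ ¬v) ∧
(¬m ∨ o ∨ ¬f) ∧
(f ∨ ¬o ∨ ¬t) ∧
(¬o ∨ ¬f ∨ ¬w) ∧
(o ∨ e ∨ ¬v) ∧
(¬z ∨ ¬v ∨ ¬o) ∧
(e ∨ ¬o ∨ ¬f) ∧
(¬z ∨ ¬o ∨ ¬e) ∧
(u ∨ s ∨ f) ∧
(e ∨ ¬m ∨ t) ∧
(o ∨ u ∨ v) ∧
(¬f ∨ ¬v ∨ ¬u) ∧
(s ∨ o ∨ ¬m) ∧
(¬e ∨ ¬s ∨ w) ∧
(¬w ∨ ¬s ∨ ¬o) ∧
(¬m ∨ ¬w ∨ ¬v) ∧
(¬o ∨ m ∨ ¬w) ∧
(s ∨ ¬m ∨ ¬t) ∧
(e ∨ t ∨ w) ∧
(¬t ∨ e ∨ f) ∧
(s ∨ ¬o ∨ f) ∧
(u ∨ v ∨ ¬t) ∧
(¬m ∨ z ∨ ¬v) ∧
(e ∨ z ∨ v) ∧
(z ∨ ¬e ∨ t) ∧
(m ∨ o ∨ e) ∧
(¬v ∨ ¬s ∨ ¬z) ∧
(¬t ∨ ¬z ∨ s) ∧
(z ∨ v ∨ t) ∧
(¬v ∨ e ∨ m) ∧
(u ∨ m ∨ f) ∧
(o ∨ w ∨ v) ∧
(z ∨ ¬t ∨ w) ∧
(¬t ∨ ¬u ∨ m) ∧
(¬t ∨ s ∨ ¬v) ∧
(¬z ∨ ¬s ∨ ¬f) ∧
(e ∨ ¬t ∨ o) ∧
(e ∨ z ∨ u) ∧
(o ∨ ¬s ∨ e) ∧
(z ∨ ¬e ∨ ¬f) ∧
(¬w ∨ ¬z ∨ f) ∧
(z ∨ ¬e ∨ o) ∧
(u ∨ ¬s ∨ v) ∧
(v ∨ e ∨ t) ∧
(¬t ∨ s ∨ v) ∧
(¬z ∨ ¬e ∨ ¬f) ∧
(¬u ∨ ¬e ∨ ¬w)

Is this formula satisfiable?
No

No, the formula is not satisfiable.

No assignment of truth values to the variables can make all 50 clauses true simultaneously.

The formula is UNSAT (unsatisfiable).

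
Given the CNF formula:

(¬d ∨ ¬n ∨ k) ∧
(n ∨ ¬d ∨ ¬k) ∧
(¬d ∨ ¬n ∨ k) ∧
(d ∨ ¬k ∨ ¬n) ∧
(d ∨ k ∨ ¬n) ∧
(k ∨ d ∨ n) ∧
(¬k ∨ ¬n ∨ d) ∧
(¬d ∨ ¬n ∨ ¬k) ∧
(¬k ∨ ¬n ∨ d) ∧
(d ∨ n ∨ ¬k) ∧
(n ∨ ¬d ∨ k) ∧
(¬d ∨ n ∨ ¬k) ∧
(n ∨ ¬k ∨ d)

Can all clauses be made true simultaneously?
No

No, the formula is not satisfiable.

No assignment of truth values to the variables can make all 13 clauses true simultaneously.

The formula is UNSAT (unsatisfiable).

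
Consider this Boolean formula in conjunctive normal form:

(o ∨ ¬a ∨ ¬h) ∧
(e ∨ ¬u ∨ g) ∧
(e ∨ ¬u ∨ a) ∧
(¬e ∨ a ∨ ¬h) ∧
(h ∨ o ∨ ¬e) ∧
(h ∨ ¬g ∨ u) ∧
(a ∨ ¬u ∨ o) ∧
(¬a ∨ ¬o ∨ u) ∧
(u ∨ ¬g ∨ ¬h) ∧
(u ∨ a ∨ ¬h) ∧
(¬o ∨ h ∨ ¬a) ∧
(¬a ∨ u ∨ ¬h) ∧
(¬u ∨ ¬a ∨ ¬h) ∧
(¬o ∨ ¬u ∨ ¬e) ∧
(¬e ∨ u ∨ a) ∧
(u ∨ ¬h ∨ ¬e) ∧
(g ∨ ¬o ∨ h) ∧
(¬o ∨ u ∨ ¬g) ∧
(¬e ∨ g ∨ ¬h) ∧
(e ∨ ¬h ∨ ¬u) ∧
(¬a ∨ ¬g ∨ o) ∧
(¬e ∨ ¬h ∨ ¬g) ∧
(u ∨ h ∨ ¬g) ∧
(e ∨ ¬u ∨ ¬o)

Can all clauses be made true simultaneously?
Yes

Yes, the formula is satisfiable.

One satisfying assignment is: g=False, u=False, h=False, a=False, e=False, o=False

Verification: With this assignment, all 24 clauses evaluate to true.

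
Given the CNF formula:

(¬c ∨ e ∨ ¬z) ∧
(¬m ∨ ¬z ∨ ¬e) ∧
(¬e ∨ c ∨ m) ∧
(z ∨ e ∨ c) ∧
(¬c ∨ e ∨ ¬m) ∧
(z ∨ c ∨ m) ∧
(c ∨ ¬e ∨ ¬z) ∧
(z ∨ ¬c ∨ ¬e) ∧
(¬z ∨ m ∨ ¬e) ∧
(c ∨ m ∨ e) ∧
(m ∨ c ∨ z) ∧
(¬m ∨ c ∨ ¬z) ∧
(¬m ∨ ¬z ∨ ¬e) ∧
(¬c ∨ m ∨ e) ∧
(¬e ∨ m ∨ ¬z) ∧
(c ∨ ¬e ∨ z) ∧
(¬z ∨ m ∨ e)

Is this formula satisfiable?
No

No, the formula is not satisfiable.

No assignment of truth values to the variables can make all 17 clauses true simultaneously.

The formula is UNSAT (unsatisfiable).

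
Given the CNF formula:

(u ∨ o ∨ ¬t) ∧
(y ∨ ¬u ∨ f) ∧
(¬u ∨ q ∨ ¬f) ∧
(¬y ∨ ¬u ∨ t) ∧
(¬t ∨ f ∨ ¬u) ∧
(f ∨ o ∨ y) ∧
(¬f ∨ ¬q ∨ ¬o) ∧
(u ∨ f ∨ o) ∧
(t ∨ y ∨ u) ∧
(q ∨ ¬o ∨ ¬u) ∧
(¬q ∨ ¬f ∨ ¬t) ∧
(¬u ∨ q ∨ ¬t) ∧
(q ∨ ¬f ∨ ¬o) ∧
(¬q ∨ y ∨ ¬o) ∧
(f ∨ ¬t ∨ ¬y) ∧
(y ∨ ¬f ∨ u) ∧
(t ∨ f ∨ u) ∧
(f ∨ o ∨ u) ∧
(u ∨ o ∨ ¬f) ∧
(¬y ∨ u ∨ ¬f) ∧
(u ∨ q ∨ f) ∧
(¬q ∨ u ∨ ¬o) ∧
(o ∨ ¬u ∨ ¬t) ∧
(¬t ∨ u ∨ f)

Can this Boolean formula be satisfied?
Yes

Yes, the formula is satisfiable.

One satisfying assignment is: t=False, f=True, y=False, o=False, q=True, u=True

Verification: With this assignment, all 24 clauses evaluate to true.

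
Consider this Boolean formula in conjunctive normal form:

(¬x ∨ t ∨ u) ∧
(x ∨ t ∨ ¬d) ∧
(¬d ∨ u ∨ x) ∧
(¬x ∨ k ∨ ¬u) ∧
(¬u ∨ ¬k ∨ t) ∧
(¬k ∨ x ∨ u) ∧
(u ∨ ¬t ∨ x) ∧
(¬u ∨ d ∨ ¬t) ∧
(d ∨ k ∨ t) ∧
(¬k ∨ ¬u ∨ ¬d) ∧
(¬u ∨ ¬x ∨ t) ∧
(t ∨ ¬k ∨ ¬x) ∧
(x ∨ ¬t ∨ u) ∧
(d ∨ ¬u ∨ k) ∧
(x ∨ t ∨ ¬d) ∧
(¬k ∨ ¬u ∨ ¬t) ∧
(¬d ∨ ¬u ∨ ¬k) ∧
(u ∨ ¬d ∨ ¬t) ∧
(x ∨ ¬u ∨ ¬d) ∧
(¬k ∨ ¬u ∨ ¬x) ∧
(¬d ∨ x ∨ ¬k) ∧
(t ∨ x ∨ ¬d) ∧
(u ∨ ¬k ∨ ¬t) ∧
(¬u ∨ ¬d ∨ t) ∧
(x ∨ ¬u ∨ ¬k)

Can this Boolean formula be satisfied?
Yes

Yes, the formula is satisfiable.

One satisfying assignment is: t=True, d=False, u=False, x=True, k=False

Verification: With this assignment, all 25 clauses evaluate to true.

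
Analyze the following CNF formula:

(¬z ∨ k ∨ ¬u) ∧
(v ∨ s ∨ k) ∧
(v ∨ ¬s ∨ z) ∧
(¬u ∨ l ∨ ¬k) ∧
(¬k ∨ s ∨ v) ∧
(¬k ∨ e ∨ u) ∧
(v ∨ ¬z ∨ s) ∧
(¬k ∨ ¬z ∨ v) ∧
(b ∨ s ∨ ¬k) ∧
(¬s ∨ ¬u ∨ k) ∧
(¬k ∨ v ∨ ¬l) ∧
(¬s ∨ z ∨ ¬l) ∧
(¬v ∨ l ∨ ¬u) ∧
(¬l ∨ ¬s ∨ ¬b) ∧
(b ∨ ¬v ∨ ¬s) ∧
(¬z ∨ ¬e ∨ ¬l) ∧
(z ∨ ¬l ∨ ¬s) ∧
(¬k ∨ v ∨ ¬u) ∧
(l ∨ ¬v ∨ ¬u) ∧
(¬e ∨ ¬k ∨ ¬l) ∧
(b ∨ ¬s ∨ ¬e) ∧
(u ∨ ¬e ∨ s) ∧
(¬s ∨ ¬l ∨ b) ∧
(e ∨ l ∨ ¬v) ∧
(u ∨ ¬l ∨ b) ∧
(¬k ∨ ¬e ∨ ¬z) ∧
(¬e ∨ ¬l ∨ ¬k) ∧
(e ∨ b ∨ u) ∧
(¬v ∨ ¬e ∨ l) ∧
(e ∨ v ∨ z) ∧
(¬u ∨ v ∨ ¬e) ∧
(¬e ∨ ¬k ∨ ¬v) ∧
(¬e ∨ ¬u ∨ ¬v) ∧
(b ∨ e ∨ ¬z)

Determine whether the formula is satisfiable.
Yes

Yes, the formula is satisfiable.

One satisfying assignment is: u=False, s=True, k=False, l=False, z=True, e=True, b=True, v=False

Verification: With this assignment, all 34 clauses evaluate to true.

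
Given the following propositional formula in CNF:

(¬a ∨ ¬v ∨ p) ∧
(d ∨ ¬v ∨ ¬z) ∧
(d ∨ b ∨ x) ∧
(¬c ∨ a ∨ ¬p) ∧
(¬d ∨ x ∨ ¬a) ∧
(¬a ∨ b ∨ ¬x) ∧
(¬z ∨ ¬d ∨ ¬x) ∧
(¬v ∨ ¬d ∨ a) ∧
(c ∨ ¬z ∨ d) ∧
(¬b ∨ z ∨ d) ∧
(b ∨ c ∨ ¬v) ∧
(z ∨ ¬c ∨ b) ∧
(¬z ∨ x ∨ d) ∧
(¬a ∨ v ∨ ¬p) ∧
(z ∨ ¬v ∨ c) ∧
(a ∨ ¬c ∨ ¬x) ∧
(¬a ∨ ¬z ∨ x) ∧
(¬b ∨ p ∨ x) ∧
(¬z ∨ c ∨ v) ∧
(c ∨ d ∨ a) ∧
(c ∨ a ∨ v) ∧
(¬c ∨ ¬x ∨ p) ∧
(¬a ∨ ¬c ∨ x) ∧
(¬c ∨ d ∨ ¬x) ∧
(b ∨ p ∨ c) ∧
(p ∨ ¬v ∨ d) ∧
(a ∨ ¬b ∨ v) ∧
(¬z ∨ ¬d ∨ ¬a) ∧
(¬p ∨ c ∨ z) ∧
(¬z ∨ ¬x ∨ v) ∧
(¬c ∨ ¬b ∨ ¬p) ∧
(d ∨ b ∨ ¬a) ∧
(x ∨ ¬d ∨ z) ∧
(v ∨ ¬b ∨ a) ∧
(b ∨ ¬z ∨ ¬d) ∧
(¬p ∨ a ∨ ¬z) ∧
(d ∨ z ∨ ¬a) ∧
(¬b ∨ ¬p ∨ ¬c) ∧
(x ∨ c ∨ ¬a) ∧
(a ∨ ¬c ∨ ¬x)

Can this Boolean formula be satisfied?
Yes

Yes, the formula is satisfiable.

One satisfying assignment is: z=False, a=True, p=False, d=True, c=False, x=True, b=True, v=False

Verification: With this assignment, all 40 clauses evaluate to true.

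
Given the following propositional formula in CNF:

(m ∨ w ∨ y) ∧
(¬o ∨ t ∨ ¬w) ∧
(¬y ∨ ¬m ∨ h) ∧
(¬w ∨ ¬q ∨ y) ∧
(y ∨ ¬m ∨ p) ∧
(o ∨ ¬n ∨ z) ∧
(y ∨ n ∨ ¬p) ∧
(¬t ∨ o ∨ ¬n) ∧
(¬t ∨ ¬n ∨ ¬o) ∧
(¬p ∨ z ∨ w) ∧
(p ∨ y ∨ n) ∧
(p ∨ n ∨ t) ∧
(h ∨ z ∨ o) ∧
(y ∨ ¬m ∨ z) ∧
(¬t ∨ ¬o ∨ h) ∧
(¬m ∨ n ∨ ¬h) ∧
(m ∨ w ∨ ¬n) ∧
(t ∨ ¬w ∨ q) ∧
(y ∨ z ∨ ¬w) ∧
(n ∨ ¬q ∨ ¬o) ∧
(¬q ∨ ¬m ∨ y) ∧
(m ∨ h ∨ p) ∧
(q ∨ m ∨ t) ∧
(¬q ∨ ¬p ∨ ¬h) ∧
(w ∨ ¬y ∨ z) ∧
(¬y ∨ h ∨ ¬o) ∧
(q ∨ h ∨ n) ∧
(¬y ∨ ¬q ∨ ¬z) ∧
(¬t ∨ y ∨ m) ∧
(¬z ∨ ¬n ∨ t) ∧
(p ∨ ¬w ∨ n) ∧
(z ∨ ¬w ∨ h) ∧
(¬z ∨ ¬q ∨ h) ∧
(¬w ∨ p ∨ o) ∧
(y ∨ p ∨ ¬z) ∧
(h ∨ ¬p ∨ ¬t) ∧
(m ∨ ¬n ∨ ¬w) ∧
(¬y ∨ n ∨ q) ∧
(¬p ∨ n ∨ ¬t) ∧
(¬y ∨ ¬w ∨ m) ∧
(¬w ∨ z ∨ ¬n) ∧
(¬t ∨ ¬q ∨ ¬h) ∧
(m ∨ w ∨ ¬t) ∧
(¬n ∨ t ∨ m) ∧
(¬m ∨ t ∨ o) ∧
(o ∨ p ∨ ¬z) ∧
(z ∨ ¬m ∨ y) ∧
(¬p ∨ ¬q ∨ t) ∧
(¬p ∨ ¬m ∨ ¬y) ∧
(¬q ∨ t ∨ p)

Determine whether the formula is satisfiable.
No

No, the formula is not satisfiable.

No assignment of truth values to the variables can make all 50 clauses true simultaneously.

The formula is UNSAT (unsatisfiable).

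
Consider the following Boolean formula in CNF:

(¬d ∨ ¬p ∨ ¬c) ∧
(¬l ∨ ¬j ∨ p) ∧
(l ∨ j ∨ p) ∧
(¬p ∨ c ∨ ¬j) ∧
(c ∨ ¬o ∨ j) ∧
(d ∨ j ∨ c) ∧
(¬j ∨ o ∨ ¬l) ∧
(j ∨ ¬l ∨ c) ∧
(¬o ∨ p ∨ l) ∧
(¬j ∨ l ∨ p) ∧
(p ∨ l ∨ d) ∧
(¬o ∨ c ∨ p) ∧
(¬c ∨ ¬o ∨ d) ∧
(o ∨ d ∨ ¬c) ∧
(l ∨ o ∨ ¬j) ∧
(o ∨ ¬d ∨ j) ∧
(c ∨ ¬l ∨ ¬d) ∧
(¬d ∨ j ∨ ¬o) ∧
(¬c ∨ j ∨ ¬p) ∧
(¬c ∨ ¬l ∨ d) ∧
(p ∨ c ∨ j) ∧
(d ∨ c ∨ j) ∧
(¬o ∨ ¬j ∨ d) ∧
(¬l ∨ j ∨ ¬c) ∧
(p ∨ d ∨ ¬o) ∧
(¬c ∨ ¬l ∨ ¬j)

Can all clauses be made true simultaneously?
No

No, the formula is not satisfiable.

No assignment of truth values to the variables can make all 26 clauses true simultaneously.

The formula is UNSAT (unsatisfiable).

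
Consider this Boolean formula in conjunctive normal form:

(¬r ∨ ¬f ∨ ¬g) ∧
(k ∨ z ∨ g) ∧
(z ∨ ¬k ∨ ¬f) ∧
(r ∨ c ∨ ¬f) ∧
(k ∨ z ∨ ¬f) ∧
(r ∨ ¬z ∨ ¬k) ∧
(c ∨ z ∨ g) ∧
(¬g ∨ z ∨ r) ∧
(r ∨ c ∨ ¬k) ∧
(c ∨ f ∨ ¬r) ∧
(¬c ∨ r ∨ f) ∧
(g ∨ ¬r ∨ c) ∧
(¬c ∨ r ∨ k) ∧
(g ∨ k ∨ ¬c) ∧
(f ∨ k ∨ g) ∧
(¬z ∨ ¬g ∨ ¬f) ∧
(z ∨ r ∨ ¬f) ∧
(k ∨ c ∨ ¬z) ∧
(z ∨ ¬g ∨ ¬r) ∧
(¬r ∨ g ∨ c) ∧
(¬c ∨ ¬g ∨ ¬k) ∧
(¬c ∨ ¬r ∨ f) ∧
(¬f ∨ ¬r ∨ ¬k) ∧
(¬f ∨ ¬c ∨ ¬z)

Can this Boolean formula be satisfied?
No

No, the formula is not satisfiable.

No assignment of truth values to the variables can make all 24 clauses true simultaneously.

The formula is UNSAT (unsatisfiable).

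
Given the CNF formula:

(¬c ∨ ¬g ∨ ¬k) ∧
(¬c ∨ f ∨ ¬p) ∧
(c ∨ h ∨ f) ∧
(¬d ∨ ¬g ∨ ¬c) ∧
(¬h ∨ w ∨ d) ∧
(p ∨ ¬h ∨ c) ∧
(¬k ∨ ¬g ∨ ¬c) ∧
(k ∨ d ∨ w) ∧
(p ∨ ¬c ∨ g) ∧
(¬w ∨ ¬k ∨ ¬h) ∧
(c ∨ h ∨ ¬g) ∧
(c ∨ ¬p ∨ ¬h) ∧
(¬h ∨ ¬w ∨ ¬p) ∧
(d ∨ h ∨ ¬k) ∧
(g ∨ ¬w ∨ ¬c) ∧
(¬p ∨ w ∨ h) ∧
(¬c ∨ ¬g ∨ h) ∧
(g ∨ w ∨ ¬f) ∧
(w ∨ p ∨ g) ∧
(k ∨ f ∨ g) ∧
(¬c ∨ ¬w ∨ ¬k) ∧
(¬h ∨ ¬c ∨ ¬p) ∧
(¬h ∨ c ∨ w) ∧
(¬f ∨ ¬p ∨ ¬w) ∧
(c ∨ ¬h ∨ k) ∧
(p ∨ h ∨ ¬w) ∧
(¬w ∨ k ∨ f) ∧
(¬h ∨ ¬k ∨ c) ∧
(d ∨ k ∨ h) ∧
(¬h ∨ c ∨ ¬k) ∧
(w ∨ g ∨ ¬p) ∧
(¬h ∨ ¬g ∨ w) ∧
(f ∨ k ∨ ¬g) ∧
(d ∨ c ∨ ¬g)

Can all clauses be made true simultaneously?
Yes

Yes, the formula is satisfiable.

One satisfying assignment is: h=True, w=True, k=False, g=True, d=False, c=True, f=True, p=False

Verification: With this assignment, all 34 clauses evaluate to true.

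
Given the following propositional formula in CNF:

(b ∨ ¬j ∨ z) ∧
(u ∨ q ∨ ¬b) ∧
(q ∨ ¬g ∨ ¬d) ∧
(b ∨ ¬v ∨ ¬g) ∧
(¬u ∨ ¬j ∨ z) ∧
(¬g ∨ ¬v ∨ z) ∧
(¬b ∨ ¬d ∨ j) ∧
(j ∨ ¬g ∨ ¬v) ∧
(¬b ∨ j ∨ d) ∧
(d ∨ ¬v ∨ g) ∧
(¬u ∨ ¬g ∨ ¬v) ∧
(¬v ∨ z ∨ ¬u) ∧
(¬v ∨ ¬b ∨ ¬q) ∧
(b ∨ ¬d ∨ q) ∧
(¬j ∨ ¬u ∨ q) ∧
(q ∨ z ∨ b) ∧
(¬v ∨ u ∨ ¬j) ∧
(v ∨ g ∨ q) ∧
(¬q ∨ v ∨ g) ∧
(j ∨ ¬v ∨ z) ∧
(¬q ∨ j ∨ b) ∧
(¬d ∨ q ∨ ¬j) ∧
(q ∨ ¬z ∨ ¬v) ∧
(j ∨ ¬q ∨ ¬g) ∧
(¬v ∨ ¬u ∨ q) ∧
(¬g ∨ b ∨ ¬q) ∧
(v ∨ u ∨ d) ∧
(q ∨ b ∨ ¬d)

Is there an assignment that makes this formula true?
Yes

Yes, the formula is satisfiable.

One satisfying assignment is: g=False, v=True, u=True, z=True, d=True, q=True, b=False, j=True

Verification: With this assignment, all 28 clauses evaluate to true.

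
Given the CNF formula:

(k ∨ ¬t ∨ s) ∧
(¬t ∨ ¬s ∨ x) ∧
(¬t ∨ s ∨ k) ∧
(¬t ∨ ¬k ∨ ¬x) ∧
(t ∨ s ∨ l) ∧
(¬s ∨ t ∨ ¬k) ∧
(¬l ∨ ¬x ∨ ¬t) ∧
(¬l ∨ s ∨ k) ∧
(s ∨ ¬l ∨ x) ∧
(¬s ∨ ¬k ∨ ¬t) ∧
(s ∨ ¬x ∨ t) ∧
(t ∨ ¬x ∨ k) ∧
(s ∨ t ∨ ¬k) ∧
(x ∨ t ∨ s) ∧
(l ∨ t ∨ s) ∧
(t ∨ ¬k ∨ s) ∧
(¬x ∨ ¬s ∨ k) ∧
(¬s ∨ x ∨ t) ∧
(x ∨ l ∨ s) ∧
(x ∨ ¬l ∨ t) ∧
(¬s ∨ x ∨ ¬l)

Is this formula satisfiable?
No

No, the formula is not satisfiable.

No assignment of truth values to the variables can make all 21 clauses true simultaneously.

The formula is UNSAT (unsatisfiable).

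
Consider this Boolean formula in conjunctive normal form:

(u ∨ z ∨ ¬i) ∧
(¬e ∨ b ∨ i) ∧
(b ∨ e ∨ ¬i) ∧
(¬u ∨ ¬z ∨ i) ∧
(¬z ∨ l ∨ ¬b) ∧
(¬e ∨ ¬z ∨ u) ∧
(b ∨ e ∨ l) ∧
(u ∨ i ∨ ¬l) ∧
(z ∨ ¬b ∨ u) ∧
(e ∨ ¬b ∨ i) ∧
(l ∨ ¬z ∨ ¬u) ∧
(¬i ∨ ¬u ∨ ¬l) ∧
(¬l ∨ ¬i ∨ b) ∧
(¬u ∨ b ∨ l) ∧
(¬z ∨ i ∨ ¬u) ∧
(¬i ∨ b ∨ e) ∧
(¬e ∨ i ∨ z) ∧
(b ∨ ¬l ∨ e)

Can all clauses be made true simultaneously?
Yes

Yes, the formula is satisfiable.

One satisfying assignment is: b=True, i=True, z=False, l=False, u=True, e=False

Verification: With this assignment, all 18 clauses evaluate to true.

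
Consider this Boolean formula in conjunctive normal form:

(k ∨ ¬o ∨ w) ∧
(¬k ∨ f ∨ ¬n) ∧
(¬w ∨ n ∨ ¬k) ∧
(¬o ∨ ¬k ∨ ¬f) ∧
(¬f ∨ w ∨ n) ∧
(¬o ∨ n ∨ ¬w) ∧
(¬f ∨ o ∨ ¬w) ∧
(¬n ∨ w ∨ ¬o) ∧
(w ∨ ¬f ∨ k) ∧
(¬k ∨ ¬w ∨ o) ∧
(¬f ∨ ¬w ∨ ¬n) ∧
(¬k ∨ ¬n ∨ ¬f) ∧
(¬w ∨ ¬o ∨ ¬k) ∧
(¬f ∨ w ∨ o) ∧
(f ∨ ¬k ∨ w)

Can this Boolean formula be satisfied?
Yes

Yes, the formula is satisfiable.

One satisfying assignment is: k=False, n=False, o=False, w=False, f=False

Verification: With this assignment, all 15 clauses evaluate to true.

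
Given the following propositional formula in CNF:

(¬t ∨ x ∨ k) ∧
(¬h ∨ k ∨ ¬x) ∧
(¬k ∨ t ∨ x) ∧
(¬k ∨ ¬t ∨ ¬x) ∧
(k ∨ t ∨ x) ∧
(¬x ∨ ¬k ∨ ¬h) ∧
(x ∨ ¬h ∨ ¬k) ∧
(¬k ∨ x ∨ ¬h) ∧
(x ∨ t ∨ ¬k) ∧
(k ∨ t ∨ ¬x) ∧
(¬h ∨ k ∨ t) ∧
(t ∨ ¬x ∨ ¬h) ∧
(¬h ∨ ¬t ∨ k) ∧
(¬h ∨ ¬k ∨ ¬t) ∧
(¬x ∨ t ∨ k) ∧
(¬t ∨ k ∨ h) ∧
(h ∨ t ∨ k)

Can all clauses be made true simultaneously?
Yes

Yes, the formula is satisfiable.

One satisfying assignment is: x=False, k=True, h=False, t=True

Verification: With this assignment, all 17 clauses evaluate to true.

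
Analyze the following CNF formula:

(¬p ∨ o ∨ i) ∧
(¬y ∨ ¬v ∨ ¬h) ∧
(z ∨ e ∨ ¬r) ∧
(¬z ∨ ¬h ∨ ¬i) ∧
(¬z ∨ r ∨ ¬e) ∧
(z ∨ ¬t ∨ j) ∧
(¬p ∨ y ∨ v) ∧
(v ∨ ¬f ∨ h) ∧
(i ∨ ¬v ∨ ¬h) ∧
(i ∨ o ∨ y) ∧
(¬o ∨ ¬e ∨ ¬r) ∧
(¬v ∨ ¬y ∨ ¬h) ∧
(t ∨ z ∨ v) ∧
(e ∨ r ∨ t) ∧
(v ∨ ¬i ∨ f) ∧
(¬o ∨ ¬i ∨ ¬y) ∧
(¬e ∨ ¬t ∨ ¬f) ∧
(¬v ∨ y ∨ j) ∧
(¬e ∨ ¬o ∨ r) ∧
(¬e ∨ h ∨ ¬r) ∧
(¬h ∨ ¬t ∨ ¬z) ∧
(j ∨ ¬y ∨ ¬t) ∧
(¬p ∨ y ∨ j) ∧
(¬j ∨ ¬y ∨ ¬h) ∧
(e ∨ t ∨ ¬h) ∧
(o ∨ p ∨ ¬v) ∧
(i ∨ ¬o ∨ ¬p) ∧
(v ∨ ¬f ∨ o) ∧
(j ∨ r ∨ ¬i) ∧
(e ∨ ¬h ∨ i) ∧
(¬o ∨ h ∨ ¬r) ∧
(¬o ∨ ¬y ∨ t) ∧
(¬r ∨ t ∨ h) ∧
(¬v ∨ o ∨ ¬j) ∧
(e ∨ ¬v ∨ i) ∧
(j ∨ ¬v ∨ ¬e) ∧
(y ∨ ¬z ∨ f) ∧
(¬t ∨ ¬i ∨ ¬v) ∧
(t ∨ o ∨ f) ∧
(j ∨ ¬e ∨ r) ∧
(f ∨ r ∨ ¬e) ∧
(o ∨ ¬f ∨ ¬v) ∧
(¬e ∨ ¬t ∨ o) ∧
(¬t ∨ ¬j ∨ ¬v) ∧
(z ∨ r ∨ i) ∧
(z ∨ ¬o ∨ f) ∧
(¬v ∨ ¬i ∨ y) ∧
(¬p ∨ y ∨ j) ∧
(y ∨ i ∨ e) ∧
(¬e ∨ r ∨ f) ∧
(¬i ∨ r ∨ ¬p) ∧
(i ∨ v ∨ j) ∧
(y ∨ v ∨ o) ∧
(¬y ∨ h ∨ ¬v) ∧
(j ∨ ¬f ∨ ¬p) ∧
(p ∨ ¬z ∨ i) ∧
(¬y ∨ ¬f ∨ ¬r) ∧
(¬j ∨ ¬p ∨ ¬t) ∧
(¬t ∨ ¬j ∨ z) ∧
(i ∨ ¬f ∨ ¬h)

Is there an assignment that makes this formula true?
No

No, the formula is not satisfiable.

No assignment of truth values to the variables can make all 60 clauses true simultaneously.

The formula is UNSAT (unsatisfiable).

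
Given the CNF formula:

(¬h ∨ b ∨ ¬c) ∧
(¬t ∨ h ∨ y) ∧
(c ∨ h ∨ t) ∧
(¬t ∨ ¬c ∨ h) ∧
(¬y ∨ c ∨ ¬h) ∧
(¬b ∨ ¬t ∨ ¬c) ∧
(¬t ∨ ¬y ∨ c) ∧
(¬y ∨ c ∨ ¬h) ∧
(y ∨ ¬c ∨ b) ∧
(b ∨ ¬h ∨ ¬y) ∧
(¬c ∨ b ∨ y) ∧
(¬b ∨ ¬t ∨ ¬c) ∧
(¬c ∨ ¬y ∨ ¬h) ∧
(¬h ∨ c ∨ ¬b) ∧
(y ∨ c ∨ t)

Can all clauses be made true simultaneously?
Yes

Yes, the formula is satisfiable.

One satisfying assignment is: h=True, c=False, y=False, t=True, b=False

Verification: With this assignment, all 15 clauses evaluate to true.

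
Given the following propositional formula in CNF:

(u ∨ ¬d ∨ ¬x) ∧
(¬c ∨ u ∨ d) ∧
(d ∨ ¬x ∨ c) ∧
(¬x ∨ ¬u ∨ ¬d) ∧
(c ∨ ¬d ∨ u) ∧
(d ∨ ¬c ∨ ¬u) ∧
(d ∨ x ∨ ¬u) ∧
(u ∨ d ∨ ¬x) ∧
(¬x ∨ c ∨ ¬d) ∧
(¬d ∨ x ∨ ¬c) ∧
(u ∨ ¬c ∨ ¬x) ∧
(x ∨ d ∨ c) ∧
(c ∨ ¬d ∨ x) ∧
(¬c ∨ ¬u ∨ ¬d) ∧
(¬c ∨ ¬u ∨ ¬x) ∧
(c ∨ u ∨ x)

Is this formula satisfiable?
No

No, the formula is not satisfiable.

No assignment of truth values to the variables can make all 16 clauses true simultaneously.

The formula is UNSAT (unsatisfiable).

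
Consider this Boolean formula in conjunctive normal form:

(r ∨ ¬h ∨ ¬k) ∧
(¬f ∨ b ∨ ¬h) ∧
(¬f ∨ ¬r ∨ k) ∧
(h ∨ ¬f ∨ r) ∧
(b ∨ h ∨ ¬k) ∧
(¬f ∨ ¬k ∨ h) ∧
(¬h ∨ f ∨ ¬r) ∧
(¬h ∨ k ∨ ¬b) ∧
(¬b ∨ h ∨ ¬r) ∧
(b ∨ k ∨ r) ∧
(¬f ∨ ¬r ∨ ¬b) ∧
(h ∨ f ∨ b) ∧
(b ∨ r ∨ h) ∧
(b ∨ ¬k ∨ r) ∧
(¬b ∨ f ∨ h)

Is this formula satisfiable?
No

No, the formula is not satisfiable.

No assignment of truth values to the variables can make all 15 clauses true simultaneously.

The formula is UNSAT (unsatisfiable).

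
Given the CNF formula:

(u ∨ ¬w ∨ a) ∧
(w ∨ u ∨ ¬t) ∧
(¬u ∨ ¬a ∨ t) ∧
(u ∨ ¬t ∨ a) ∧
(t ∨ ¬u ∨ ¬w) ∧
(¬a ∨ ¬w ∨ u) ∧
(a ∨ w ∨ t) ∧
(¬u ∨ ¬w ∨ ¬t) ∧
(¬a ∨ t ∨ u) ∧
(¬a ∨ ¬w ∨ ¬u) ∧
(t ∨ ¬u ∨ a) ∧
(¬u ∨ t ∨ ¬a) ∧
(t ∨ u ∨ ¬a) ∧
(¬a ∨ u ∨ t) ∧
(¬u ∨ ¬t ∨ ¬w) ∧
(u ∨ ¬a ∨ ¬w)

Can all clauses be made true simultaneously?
Yes

Yes, the formula is satisfiable.

One satisfying assignment is: u=True, t=True, w=False, a=False

Verification: With this assignment, all 16 clauses evaluate to true.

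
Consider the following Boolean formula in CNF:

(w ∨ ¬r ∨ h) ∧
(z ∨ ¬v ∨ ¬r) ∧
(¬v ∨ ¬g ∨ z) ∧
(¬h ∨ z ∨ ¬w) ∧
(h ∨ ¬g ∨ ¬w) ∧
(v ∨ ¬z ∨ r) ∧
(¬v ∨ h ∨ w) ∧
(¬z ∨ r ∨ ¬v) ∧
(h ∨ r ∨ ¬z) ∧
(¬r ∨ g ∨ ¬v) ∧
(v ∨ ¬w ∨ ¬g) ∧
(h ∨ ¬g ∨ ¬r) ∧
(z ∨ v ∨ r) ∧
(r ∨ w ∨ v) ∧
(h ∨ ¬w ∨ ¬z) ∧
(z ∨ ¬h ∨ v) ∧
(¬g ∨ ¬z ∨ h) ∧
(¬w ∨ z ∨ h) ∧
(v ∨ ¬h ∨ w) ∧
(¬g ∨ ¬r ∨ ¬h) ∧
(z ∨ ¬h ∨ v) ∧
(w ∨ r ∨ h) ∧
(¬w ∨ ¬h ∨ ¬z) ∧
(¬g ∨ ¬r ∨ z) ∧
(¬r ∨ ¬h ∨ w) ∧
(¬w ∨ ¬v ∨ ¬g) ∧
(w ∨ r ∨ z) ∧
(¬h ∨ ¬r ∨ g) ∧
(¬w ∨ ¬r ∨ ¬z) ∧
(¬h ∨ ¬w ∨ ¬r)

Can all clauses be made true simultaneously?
No

No, the formula is not satisfiable.

No assignment of truth values to the variables can make all 30 clauses true simultaneously.

The formula is UNSAT (unsatisfiable).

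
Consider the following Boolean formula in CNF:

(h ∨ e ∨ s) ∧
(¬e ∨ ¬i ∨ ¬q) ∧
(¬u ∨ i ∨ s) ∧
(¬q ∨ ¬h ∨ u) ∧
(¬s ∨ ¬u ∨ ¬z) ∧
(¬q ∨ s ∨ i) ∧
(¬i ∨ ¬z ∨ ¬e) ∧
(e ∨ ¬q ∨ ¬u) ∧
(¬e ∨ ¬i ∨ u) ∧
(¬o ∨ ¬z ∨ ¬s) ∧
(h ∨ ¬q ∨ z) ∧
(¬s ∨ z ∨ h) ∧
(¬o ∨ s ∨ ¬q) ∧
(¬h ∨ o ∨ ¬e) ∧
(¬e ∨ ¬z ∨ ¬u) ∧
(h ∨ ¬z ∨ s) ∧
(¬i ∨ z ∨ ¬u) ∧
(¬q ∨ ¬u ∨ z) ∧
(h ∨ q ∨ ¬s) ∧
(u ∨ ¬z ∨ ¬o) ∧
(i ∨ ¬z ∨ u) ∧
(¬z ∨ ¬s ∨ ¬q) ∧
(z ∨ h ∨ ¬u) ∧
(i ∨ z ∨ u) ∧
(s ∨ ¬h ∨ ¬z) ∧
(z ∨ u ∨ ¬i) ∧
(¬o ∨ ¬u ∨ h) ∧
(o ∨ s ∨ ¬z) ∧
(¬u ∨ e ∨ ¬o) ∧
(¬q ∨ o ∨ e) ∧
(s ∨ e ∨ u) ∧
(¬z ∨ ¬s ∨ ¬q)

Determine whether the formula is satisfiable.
Yes

Yes, the formula is satisfiable.

One satisfying assignment is: e=False, i=True, u=False, h=True, q=False, z=True, s=True, o=False

Verification: With this assignment, all 32 clauses evaluate to true.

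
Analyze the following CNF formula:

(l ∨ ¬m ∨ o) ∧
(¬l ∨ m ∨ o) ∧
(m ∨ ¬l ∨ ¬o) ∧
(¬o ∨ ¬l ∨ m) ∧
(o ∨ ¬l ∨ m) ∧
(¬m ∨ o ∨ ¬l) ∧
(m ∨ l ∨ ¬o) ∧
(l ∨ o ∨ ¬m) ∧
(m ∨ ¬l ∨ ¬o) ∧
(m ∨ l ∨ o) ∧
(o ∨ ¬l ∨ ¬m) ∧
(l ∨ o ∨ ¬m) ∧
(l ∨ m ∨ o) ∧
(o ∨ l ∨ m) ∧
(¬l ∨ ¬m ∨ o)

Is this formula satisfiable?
Yes

Yes, the formula is satisfiable.

One satisfying assignment is: l=True, o=True, m=True

Verification: With this assignment, all 15 clauses evaluate to true.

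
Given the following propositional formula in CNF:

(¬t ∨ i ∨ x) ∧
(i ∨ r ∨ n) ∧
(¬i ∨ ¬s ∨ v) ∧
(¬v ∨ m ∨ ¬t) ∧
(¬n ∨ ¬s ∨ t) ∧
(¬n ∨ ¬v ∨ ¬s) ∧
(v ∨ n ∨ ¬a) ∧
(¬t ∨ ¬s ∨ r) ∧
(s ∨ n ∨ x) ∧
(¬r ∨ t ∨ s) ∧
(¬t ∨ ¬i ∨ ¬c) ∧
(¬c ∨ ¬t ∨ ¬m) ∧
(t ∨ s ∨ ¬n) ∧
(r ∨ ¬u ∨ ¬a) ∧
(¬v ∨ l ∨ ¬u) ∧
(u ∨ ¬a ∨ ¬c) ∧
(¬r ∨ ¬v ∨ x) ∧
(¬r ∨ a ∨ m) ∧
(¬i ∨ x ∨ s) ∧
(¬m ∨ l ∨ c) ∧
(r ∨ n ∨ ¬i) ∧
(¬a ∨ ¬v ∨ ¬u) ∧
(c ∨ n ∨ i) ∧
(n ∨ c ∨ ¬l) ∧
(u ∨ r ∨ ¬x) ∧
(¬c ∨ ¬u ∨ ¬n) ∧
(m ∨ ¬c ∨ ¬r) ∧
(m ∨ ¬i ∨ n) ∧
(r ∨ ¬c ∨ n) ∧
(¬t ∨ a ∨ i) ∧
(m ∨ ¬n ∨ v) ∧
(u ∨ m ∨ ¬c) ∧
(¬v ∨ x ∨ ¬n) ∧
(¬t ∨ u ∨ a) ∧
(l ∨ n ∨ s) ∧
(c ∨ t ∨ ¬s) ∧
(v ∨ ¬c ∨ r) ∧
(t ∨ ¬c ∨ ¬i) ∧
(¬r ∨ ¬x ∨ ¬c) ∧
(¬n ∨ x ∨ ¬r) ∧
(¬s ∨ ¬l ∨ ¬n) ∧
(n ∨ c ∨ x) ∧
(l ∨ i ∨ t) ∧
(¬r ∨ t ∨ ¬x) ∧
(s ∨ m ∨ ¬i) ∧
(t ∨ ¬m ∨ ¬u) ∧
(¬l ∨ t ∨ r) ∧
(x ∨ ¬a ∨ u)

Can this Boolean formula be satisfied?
Yes

Yes, the formula is satisfiable.

One satisfying assignment is: c=False, r=True, n=True, t=True, a=False, s=False, m=True, u=True, v=False, i=True, l=True, x=True

Verification: With this assignment, all 48 clauses evaluate to true.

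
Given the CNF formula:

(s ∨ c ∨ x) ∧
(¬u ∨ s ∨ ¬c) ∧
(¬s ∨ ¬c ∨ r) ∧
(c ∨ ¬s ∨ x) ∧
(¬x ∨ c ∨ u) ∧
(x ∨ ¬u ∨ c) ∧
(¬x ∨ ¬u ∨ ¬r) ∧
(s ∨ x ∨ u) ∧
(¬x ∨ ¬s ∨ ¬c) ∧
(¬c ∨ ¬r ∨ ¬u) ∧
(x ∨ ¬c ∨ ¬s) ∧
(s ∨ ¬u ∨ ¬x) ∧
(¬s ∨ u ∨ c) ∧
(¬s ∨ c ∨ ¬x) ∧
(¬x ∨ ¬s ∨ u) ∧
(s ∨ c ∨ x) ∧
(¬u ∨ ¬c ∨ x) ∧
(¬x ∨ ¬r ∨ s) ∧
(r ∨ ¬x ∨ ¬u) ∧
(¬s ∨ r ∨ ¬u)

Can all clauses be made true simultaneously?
Yes

Yes, the formula is satisfiable.

One satisfying assignment is: x=True, s=False, r=False, c=True, u=False

Verification: With this assignment, all 20 clauses evaluate to true.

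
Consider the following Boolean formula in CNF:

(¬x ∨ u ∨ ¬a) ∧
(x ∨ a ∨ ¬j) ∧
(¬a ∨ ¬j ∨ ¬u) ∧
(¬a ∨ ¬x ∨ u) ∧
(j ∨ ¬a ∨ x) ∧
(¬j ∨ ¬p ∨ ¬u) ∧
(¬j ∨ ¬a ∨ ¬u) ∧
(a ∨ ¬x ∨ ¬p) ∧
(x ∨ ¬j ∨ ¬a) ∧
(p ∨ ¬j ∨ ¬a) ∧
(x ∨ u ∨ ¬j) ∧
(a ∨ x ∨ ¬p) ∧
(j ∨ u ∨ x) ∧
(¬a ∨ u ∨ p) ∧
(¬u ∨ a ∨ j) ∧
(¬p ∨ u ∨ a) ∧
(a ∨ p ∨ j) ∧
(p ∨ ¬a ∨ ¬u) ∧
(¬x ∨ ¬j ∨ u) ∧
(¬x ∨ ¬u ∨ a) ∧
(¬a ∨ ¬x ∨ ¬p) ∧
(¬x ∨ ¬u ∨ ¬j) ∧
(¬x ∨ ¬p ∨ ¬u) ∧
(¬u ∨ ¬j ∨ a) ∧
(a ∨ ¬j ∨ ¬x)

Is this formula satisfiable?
No

No, the formula is not satisfiable.

No assignment of truth values to the variables can make all 25 clauses true simultaneously.

The formula is UNSAT (unsatisfiable).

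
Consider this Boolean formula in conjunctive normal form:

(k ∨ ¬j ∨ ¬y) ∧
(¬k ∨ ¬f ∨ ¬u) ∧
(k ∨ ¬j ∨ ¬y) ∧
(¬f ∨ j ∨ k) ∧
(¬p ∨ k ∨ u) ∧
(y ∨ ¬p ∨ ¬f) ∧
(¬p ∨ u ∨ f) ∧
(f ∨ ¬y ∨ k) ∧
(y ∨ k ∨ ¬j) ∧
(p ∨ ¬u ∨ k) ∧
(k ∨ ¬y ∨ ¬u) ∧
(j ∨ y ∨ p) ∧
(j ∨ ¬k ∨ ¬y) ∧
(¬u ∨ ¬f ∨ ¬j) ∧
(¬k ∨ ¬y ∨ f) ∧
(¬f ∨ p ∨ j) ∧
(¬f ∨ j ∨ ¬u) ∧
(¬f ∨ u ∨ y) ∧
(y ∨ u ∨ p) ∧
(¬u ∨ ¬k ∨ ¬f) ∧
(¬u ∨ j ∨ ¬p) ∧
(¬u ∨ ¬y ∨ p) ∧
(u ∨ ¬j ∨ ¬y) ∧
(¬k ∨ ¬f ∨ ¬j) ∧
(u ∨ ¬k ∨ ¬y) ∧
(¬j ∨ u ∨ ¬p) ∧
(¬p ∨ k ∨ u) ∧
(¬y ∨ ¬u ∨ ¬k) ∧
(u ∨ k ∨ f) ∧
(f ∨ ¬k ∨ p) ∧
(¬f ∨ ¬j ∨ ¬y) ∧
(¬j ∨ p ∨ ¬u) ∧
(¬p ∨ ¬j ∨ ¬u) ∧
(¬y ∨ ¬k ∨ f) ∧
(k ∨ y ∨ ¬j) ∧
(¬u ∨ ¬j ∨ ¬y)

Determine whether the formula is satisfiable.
No

No, the formula is not satisfiable.

No assignment of truth values to the variables can make all 36 clauses true simultaneously.

The formula is UNSAT (unsatisfiable).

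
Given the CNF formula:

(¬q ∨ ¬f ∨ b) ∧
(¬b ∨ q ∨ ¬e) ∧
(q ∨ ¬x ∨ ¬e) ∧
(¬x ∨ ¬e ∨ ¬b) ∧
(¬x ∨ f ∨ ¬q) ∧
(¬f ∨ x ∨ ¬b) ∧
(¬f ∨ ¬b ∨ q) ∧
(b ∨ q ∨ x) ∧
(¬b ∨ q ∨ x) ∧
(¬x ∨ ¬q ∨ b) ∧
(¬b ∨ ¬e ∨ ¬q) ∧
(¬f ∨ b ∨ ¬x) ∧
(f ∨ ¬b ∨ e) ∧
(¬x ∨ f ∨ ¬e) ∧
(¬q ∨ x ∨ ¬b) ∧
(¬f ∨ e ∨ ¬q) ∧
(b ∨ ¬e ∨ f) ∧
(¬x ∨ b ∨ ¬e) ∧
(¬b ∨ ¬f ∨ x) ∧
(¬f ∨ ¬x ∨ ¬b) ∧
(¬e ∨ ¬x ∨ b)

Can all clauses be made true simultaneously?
Yes

Yes, the formula is satisfiable.

One satisfying assignment is: f=False, e=False, x=False, q=True, b=False

Verification: With this assignment, all 21 clauses evaluate to true.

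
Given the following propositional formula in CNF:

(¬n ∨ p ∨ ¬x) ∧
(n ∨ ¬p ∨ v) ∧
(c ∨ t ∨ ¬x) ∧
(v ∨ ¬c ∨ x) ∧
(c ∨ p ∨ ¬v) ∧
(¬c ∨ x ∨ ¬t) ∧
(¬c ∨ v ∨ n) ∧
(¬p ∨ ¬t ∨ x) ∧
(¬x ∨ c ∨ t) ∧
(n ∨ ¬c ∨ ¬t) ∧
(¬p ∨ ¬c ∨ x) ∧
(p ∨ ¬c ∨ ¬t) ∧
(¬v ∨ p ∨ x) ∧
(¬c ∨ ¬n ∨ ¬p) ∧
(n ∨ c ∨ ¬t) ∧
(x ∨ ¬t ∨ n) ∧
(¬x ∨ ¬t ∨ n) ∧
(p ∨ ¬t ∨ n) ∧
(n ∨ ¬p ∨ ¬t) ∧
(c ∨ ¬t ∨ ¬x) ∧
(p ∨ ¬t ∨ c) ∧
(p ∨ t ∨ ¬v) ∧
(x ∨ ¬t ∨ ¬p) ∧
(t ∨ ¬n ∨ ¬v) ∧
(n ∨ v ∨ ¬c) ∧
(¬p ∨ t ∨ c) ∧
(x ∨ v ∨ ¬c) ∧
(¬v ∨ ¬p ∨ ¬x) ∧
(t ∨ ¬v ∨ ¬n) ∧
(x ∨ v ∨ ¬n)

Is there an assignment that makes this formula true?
Yes

Yes, the formula is satisfiable.

One satisfying assignment is: x=False, t=False, n=False, c=False, v=False, p=False

Verification: With this assignment, all 30 clauses evaluate to true.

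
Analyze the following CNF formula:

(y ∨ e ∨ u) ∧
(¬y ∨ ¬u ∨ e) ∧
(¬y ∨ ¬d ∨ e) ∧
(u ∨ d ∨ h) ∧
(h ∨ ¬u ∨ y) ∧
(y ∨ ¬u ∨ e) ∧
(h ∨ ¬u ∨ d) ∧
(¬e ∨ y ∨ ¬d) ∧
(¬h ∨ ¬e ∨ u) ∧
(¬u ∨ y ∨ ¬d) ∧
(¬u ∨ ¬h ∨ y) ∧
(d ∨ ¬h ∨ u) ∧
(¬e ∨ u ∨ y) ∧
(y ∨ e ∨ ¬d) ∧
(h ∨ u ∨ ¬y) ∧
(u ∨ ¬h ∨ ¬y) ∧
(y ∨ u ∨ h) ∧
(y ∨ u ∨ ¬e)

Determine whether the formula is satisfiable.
Yes

Yes, the formula is satisfiable.

One satisfying assignment is: y=True, e=True, u=True, h=True, d=False

Verification: With this assignment, all 18 clauses evaluate to true.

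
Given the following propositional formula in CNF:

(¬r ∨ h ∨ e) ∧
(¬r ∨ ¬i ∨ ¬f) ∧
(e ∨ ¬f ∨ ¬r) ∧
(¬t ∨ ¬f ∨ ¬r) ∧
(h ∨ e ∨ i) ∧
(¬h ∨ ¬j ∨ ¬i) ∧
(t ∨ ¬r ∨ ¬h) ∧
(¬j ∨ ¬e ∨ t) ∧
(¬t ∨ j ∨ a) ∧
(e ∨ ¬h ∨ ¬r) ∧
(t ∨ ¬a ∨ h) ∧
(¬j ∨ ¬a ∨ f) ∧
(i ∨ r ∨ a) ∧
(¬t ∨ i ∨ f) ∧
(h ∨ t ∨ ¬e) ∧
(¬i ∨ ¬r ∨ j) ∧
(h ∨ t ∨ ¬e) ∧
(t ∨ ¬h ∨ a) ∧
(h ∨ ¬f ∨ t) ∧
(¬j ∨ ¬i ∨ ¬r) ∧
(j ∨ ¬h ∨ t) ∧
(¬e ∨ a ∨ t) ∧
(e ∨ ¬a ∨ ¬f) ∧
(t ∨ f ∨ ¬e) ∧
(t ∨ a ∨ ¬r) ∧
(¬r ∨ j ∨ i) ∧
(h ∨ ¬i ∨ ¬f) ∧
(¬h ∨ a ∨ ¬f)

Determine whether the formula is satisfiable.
Yes

Yes, the formula is satisfiable.

One satisfying assignment is: f=False, i=True, e=False, j=False, t=False, r=False, a=False, h=False

Verification: With this assignment, all 28 clauses evaluate to true.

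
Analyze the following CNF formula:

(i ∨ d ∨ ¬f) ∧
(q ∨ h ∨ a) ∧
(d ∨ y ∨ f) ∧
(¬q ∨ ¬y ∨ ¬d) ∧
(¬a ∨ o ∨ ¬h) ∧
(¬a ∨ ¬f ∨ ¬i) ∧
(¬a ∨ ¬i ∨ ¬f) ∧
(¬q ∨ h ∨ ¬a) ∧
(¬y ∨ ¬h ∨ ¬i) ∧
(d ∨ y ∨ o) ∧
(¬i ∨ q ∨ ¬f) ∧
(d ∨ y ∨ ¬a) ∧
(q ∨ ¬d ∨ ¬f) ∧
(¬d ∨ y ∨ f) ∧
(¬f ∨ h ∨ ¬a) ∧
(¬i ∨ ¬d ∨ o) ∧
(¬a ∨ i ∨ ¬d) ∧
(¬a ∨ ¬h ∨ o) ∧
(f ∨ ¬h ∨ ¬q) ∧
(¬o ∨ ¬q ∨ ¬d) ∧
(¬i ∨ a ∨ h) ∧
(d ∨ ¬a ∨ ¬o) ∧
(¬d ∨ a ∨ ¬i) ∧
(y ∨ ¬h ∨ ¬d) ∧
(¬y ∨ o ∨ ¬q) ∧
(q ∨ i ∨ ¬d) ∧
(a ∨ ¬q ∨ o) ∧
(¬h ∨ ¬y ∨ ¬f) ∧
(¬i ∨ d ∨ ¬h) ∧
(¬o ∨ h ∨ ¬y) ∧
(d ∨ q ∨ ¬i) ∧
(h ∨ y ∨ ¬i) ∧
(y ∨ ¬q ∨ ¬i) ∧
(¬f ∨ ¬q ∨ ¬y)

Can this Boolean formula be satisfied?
Yes

Yes, the formula is satisfiable.

One satisfying assignment is: d=False, h=False, a=True, o=False, q=False, i=False, y=True, f=False

Verification: With this assignment, all 34 clauses evaluate to true.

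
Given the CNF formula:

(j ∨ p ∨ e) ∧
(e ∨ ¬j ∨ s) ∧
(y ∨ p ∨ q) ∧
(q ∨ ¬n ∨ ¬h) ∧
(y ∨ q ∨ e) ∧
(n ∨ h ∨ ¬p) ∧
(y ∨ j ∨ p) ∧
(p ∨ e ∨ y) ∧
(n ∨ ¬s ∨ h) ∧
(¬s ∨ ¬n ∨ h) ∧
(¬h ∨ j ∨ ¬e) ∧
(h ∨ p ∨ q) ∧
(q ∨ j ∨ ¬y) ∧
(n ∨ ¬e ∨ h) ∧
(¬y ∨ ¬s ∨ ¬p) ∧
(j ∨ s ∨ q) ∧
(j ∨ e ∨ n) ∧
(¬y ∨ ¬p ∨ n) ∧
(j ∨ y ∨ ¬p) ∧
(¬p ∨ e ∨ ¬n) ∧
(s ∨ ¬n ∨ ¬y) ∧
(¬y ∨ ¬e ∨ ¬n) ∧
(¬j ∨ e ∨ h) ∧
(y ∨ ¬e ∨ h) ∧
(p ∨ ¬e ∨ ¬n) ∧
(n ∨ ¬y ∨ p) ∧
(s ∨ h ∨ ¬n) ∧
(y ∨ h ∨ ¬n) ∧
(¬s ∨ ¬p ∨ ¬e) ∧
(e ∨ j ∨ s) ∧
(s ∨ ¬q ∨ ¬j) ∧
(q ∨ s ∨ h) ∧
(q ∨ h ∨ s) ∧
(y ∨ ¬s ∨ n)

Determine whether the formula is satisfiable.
Yes

Yes, the formula is satisfiable.

One satisfying assignment is: p=True, y=False, s=False, j=True, h=True, e=True, n=False, q=False

Verification: With this assignment, all 34 clauses evaluate to true.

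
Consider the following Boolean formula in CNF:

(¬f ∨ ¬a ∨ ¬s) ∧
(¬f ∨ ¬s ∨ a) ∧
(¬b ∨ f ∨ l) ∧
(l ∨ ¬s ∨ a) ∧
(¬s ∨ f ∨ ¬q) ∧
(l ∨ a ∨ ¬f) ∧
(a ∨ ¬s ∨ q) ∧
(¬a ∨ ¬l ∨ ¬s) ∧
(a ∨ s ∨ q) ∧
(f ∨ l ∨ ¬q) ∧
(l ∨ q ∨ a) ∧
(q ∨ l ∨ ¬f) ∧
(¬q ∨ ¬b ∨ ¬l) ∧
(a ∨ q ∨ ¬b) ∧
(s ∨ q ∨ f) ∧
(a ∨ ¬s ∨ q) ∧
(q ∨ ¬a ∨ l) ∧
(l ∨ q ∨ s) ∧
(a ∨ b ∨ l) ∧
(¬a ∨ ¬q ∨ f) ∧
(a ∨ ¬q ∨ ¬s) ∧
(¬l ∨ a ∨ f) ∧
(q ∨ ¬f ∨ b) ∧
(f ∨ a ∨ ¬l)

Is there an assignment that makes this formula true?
Yes

Yes, the formula is satisfiable.

One satisfying assignment is: b=False, s=False, l=False, a=True, q=True, f=True

Verification: With this assignment, all 24 clauses evaluate to true.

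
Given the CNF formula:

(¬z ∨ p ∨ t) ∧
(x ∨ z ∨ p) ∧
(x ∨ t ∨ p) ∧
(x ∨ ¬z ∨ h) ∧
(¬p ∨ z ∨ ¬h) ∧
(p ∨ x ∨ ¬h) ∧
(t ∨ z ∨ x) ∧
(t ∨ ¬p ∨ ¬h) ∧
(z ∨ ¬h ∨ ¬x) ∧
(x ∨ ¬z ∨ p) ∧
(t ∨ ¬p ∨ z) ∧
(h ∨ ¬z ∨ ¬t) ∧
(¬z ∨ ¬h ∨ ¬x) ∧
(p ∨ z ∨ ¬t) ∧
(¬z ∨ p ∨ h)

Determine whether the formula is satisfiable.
Yes

Yes, the formula is satisfiable.

One satisfying assignment is: x=True, p=False, z=False, t=False, h=False

Verification: With this assignment, all 15 clauses evaluate to true.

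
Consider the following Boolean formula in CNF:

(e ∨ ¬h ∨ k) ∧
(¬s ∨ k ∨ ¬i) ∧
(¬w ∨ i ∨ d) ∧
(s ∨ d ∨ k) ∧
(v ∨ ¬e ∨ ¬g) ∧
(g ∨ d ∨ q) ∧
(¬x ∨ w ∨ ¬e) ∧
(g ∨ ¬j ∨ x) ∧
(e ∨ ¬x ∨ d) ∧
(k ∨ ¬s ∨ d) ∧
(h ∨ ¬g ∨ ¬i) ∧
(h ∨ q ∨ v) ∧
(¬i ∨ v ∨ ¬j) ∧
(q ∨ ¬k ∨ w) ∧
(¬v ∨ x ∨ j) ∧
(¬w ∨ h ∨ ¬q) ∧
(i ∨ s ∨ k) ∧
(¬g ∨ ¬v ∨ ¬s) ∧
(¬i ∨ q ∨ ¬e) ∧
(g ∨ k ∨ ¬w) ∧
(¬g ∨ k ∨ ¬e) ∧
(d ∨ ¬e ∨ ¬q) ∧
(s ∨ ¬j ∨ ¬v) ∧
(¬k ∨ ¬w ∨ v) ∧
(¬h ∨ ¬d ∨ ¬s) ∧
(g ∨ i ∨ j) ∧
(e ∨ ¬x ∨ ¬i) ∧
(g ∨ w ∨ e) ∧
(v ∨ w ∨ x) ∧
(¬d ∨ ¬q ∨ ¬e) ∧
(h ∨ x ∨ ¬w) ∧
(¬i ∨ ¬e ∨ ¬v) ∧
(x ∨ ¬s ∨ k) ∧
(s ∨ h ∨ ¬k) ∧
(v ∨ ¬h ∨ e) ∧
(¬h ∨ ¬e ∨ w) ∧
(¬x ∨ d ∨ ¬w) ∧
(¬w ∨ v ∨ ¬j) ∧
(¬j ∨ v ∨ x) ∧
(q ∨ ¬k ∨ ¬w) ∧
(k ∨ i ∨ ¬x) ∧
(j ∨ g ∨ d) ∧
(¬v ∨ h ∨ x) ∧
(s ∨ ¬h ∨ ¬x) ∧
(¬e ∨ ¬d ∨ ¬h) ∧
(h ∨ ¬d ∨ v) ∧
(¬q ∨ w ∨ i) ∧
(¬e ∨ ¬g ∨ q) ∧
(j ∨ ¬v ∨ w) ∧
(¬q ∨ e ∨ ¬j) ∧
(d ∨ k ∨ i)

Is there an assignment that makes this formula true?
No

No, the formula is not satisfiable.

No assignment of truth values to the variables can make all 51 clauses true simultaneously.

The formula is UNSAT (unsatisfiable).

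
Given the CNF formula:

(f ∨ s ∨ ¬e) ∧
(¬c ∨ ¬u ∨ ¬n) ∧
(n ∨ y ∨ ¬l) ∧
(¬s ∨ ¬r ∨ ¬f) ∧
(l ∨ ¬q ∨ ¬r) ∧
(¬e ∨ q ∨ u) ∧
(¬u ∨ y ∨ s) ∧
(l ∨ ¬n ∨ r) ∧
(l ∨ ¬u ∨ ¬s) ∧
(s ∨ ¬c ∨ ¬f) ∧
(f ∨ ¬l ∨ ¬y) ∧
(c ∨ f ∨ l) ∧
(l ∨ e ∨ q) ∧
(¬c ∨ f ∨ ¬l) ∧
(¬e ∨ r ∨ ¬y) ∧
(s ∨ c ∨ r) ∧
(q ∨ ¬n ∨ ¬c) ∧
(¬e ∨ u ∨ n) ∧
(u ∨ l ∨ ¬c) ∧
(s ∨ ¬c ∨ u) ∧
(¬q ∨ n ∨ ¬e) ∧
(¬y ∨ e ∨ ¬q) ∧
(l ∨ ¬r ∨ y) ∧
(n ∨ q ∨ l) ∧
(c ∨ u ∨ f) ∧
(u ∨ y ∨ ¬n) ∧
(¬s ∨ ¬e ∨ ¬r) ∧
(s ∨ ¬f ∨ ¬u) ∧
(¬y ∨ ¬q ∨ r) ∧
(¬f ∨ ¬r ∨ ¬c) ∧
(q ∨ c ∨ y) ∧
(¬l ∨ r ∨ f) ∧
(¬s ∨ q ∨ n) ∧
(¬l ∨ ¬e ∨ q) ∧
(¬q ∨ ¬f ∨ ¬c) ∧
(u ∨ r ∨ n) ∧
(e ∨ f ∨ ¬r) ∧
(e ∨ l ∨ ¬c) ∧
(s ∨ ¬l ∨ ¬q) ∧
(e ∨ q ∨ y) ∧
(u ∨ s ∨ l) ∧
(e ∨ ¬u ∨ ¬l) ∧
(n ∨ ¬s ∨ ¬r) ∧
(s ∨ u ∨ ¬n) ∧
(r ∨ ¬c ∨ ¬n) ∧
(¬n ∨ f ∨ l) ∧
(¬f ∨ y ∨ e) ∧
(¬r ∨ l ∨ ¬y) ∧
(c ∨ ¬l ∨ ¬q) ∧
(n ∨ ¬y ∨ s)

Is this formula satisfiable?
Yes

Yes, the formula is satisfiable.

One satisfying assignment is: s=True, e=False, l=True, r=False, u=False, f=True, n=True, c=False, y=True, q=False

Verification: With this assignment, all 50 clauses evaluate to true.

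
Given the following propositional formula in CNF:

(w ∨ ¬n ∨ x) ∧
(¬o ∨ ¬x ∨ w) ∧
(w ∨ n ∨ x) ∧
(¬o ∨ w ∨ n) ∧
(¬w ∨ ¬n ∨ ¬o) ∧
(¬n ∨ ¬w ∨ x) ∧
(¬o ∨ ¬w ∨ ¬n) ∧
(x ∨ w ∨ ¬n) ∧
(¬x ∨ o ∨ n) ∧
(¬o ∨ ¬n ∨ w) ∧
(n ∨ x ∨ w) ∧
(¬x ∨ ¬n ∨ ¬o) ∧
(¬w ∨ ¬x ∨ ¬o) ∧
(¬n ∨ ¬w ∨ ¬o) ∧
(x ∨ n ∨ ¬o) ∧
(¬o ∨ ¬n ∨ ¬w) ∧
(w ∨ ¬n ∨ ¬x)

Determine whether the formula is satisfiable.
Yes

Yes, the formula is satisfiable.

One satisfying assignment is: o=False, n=False, w=True, x=False

Verification: With this assignment, all 17 clauses evaluate to true.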